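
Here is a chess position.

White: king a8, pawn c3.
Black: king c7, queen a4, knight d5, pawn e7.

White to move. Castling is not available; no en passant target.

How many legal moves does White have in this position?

White to move; king on a8.
In check: yes, from the black queen on a4.
Legal moves: none.
Count: 0.

0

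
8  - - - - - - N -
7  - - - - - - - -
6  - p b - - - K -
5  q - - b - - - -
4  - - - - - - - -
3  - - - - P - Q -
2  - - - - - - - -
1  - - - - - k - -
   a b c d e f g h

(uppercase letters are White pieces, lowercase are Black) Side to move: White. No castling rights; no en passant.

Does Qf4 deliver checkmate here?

no

After Qf4: black king on f1; in check: yes, from the white queen on f4.
Black has 5 legal replies: Kg2, Ke2, Kg1, Ke1, Bf3.
In check but a legal move exists → not checkmate.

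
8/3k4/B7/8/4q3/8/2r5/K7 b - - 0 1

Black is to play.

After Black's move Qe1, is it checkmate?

yes

After Qe1: white king on a1; in check: yes, from the black queen on e1.
King squares — b1: attacked by Qe1; a2: attacked by Rc2; b2: attacked by Rc2.
White has no legal moves → checkmate.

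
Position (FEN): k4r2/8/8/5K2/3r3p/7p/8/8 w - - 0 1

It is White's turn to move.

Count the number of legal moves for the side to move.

4

White to move; king on f5.
In check: yes, from the black rook on f8.
Legal moves: Kg6, Ke6, Kg5, Ke5.
Count: 4.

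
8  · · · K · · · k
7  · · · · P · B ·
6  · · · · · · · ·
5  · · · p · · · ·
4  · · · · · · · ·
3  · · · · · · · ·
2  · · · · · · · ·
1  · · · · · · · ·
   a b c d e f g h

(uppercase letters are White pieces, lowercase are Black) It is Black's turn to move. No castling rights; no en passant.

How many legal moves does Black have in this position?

3

Black to move; king on h8.
In check: yes, from the white bishop on g7.
Legal moves: Kg8, Kh7, Kxg7.
Count: 3.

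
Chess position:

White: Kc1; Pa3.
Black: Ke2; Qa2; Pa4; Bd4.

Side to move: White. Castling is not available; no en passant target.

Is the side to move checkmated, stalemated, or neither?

stalemate

White to move; white king on c1.
In check: no.
King squares — b1: attacked by Qa2; d1: attacked by Ke2; b2: attacked by Qa2; c2: attacked by Qa2; d2: attacked by Qa2.
Legal moves for White: none.
Not in check and no legal moves → stalemate.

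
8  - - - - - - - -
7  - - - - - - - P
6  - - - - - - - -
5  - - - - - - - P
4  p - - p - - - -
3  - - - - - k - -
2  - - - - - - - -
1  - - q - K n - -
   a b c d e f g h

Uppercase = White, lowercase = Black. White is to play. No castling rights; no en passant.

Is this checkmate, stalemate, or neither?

checkmate

White to move; white king on e1.
In check: yes, from the black queen on c1.
King squares — d1: attacked by Qc1; f1: attacked by Qc1; d2: attacked by Qc1; e2: attacked by Kf3; f2: attacked by Kf3.
Legal moves for White: none.
In check with no legal moves → checkmate.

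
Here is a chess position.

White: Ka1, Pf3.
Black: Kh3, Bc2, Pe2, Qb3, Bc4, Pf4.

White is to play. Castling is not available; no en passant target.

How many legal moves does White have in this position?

White to move; king on a1.
In check: no.
Legal moves: none.
Count: 0.

0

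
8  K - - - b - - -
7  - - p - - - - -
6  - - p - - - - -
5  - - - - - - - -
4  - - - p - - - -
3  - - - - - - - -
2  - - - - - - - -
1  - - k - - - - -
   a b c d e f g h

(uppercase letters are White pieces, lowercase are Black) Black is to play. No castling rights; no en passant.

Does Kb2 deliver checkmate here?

After Kb2: white king on a8; in check: no.
White is not in check, so this cannot be checkmate.

no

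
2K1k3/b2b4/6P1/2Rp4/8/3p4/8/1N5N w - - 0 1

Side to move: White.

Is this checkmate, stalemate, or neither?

neither

White to move; white king on c8.
In check: yes, from the black bishop on d7.
King squares — b7: available; c7: available; d7: attacked by Ke8; b8: attacked by Ba7; d8: attacked by Ke8.
Legal moves for White: Kc7, Kb7.
White is in check but has 2 legal moves → neither.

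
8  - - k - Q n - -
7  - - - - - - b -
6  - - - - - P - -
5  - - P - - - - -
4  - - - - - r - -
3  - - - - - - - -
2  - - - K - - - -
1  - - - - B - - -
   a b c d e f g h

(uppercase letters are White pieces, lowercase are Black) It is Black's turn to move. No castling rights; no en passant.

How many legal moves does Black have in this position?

2

Black to move; king on c8.
In check: yes, from the white queen on e8.
Legal moves: Kc7, Kb7.
Count: 2.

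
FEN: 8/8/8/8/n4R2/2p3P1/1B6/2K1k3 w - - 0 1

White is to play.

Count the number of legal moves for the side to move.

White to move; king on c1.
In check: no.
Legal moves: Rf8, Rf7, Rf6, Rf5, Rh4, Rg4, Re4+, Rd4, Rc4, Rb4, Rxa4, Rf3, Rf2, Rf1+, Bxc3+, Ba3, Ba1, Kc2, Kb1, g4.
Count: 20.

20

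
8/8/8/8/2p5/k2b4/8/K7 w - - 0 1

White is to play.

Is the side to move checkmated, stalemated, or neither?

White to move; white king on a1.
In check: no.
King squares — b1: attacked by Bd3; a2: attacked by Ka3; b2: attacked by Ka3.
Legal moves for White: none.
Not in check and no legal moves → stalemate.

stalemate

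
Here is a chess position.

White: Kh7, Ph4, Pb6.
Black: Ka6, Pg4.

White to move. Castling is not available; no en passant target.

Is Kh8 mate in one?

no

After Kh8: black king on a6; in check: no.
Black is not in check, so this cannot be checkmate.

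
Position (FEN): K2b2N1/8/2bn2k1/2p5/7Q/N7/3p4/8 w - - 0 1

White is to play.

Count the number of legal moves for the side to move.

2

White to move; king on a8.
In check: yes, from the black bishop on c6.
Legal moves: Kb8, Ka7.
Count: 2.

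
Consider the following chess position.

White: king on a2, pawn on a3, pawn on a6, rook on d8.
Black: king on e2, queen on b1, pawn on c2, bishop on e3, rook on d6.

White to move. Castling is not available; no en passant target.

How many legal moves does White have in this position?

0

White to move; king on a2.
In check: yes, from the black queen on b1.
Legal moves: none.
Count: 0.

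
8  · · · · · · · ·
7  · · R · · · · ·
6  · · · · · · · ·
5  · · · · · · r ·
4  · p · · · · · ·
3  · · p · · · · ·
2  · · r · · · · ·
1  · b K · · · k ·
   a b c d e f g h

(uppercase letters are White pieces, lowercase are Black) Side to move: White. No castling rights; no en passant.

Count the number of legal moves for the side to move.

2

White to move; king on c1.
In check: yes, from the black rook on c2.
Legal moves: Kd1, Kxb1.
Count: 2.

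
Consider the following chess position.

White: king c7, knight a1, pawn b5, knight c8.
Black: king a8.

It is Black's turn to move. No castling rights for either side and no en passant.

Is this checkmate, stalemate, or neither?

Black to move; black king on a8.
In check: no.
King squares — a7: attacked by Nc8; b7: attacked by Kc7; b8: attacked by Kc7.
Legal moves for Black: none.
Not in check and no legal moves → stalemate.

stalemate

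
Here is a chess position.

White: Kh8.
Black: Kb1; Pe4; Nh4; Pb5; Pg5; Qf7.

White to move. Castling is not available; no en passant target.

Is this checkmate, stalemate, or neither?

stalemate

White to move; white king on h8.
In check: no.
King squares — g7: attacked by Qf7; h7: attacked by Qf7; g8: attacked by Qf7.
Legal moves for White: none.
Not in check and no legal moves → stalemate.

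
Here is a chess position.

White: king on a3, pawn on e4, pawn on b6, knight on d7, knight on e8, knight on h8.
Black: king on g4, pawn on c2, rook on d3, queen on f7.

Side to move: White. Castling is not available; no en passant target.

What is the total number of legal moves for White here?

White to move; king on a3.
In check: yes, from the black rook on d3.
Legal moves: Kb4, Ka4, Kb2.
Count: 3.

3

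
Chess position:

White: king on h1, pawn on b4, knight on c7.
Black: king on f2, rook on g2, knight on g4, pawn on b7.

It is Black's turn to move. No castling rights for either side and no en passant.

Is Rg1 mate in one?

After Rg1: white king on h1; in check: yes, from the black rook on g1.
King squares — g1: attacked by Kf2; g2: attacked by Rg1; h2: attacked by Ng4.
White has no legal moves → checkmate.

yes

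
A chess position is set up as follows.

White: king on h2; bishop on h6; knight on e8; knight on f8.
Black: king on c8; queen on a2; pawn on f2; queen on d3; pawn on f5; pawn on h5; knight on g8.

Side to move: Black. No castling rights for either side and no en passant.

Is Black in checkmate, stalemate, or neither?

Black to move; black king on c8.
In check: no.
Legal moves for Black include: Ne7, Nxh6, Nf6, Kd8, Kb8, Kb7, Qd8, Qd7, Qd6+, Qda6, Qdd5, Qb5, Qe4, Qd4, Qdc4, Qh3+, Qg3+, Qf3, ... (list truncated; more exist).
Black has legal moves and is not in check → neither.

neither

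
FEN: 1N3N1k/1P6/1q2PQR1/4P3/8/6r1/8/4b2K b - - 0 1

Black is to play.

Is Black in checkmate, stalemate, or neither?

Black to move; black king on h8.
In check: yes, from the white queen on f6.
King squares — g7: attacked by Qf6; h7: attacked by Nf8; g8: attacked by Rg6.
Legal moves for Black: none.
In check with no legal moves → checkmate.

checkmate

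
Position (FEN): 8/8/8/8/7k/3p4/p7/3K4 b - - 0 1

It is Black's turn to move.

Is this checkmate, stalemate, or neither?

neither

Black to move; black king on h4.
In check: no.
Legal moves for Black: Kh5, Kg5, Kg4, Kh3, Kg3, d2, a1=Q+, a1=R+, a1=B, a1=N.
Black has 10 legal moves and is not in check → neither.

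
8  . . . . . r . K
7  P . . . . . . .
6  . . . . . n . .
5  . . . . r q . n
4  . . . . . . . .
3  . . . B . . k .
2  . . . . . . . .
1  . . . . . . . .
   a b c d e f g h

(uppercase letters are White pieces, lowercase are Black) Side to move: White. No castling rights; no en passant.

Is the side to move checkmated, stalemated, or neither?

checkmate

White to move; white king on h8.
In check: yes, from the black rook on f8.
King squares — g7: attacked by Nh5; h7: attacked by Qf5; g8: attacked by Nf6.
Legal moves for White: none.
In check with no legal moves → checkmate.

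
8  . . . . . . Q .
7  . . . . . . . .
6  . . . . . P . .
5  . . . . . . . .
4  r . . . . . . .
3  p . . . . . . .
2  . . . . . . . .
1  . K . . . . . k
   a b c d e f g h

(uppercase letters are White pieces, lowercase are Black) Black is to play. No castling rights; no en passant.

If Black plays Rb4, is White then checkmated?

no

After Rb4: white king on b1; in check: yes, from the black rook on b4.
White has 5 legal replies: Kc2, Ka2, Kc1, Ka1, Qb3.
In check but a legal move exists → not checkmate.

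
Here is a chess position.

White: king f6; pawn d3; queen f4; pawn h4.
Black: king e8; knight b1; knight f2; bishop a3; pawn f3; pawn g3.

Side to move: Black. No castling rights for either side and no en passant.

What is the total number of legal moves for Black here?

19

Black to move; king on e8.
In check: no.
Legal moves: Kf8, Kd8, Kd7, Bf8, Be7+, Bd6, Bc5, Bb4, Bb2+, Bc1, Ng4+, Ne4+, Nh3, Nxd3, Nh1, Nd1, Nc3, Nd2, g2.
Count: 19.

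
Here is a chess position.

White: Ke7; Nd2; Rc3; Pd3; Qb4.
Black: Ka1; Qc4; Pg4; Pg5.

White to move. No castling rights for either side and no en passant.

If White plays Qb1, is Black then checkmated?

After Qb1: black king on a1; in check: yes, from the white queen on b1.
King squares — b1: attacked by Nd2; a2: attacked by Qb1; b2: attacked by Qb1.
Black has no legal moves → checkmate.

yes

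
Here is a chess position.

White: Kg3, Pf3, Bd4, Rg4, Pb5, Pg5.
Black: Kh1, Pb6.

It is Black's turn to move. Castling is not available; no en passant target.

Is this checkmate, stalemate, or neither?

Black to move; black king on h1.
In check: no.
King squares — g1: attacked by Bd4; g2: attacked by Kg3; h2: attacked by Kg3.
Legal moves for Black: none.
Not in check and no legal moves → stalemate.

stalemate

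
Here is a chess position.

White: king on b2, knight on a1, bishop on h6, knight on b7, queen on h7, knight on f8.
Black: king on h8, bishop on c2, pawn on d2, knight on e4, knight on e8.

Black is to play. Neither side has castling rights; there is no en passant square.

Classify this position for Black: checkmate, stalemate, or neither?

Black to move; black king on h8.
In check: yes, from the white queen on h7.
King squares — g7: attacked by Bh6; h7: attacked by Nf8; g8: attacked by Qh7.
Legal moves for Black: none.
In check with no legal moves → checkmate.

checkmate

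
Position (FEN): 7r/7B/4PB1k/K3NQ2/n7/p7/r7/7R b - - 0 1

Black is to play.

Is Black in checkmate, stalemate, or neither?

Black to move; black king on h6.
In check: yes, from the white rook on h1.
Legal moves for Black: Rh2.
Black is in check but has 1 legal move → neither.

neither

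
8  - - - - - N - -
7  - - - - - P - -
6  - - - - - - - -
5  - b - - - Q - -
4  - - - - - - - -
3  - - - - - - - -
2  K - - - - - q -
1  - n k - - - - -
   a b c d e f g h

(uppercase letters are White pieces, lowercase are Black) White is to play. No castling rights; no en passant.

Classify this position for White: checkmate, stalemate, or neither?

neither

White to move; white king on a2.
In check: yes, from the black queen on g2.
King squares — a1: available; b1: attacked by Kc1; b2: attacked by Kc1; a3: attacked by Nb1; b3: available.
Legal moves for White: Kb3, Ka1, Qf2, Qc2+.
White is in check but has 4 legal moves → neither.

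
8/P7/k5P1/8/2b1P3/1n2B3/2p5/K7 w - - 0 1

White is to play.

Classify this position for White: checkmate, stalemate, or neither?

White to move; white king on a1.
In check: yes, from the black knight on b3.
King squares — b1: attacked by Pc2; a2: available; b2: available.
Legal moves for White: Kb2, Ka2.
White is in check but has 2 legal moves → neither.

neither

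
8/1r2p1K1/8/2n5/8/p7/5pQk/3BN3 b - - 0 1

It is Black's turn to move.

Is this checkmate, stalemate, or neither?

Black to move; black king on h2.
In check: yes, from the white queen on g2.
King squares — g1: attacked by Qg2; h1: attacked by Qg2; g2: attacked by Ne1; g3: attacked by Qg2; h3: attacked by Qg2.
Legal moves for Black: none.
In check with no legal moves → checkmate.

checkmate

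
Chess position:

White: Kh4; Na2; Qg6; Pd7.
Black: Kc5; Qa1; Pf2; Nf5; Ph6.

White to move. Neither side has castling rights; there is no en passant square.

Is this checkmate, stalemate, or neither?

White to move; white king on h4.
In check: yes, from the black knight on f5.
King squares — g3: attacked by Nf5; h3: available; g4: available; g5: attacked by Ph6; h5: available.
Legal moves for White: Kh5, Kg4, Kh3, Qxf5+.
White is in check but has 4 legal moves → neither.

neither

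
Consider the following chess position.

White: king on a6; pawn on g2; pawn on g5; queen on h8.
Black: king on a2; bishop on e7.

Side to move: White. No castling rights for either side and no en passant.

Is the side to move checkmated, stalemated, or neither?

White to move; white king on a6.
In check: no.
Legal moves for White include: Qg8+, Qf8, Qe8, Qd8, Qc8, Qb8, Qa8, Qh7, Qg7, Qh6, Qf6, Qh5, Qe5, Qh4, Qd4, Qh3, Qc3, Qh2, ... (list truncated; more exist).
White has legal moves and is not in check → neither.

neither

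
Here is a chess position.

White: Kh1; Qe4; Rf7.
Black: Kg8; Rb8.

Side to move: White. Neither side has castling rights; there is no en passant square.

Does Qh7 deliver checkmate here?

After Qh7: black king on g8; in check: yes, from the white queen on h7.
King squares — f7: attacked by Qh7; g7: attacked by Rf7; h7: attacked by Rf7; f8: attacked by Rf7; h8: attacked by Qh7.
Black has no legal moves → checkmate.

yes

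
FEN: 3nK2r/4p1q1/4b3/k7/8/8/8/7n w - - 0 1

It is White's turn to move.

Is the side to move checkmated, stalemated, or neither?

White to move; white king on e8.
In check: yes, from the black rook on h8.
King squares — d7: attacked by Be6; e7: attacked by Qg7; f7: attacked by Be6; d8: attacked by Rh8; f8: attacked by Qg7.
Legal moves for White: none.
In check with no legal moves → checkmate.

checkmate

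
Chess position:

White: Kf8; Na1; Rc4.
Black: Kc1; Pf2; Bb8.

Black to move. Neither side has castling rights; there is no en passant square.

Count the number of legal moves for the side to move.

Black to move; king on c1.
In check: yes, from the white rook on c4.
Legal moves: Kd2, Kb2, Kd1, Kb1.
Count: 4.

4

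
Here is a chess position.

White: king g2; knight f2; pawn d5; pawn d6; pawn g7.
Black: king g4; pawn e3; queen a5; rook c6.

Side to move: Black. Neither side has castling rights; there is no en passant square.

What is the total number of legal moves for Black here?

Black to move; king on g4.
In check: yes, from the white knight on f2.
Legal moves: Kh5, Kg5, Kf5, Kh4, Kf4, exf2.
Count: 6.

6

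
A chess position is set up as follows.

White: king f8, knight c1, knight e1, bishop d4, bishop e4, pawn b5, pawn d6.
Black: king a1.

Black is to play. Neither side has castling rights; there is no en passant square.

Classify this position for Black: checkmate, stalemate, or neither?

Black to move; black king on a1.
In check: yes, from the white bishop on d4.
King squares — b1: attacked by Be4; a2: attacked by Nc1; b2: attacked by Bd4.
Legal moves for Black: none.
In check with no legal moves → checkmate.

checkmate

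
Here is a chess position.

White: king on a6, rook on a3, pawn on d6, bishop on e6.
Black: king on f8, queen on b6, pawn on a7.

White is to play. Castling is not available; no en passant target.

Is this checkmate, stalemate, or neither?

checkmate

White to move; white king on a6.
In check: yes, from the black queen on b6.
King squares — a5: attacked by Qb6; b5: attacked by Qb6; b6: attacked by Pa7; a7: attacked by Qb6; b7: attacked by Qb6.
Legal moves for White: none.
In check with no legal moves → checkmate.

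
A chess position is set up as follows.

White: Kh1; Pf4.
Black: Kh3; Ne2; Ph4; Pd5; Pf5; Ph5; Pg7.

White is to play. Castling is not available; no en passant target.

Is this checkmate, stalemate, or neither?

White to move; white king on h1.
In check: no.
King squares — g1: attacked by Ne2; g2: attacked by Kh3; h2: attacked by Kh3.
Legal moves for White: none.
Not in check and no legal moves → stalemate.

stalemate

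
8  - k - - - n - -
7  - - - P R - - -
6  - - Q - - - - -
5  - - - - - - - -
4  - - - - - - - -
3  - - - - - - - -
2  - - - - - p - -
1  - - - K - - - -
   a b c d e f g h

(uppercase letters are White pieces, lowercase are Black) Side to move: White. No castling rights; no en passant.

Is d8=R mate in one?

yes

After d8=R: black king on b8; in check: yes, from the white rook on d8.
King squares — a7: attacked by Re7; b7: attacked by Qc6; c7: attacked by Qc6; a8: attacked by Qc6; c8: attacked by Qc6.
Black has no legal moves → checkmate.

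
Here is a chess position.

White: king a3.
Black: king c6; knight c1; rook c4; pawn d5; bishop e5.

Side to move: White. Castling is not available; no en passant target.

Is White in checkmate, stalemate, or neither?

White to move; white king on a3.
In check: no.
King squares — a2: attacked by Nc1; b2: attacked by Be5; b3: attacked by Nc1; a4: attacked by Rc4; b4: attacked by Rc4.
Legal moves for White: none.
Not in check and no legal moves → stalemate.

stalemate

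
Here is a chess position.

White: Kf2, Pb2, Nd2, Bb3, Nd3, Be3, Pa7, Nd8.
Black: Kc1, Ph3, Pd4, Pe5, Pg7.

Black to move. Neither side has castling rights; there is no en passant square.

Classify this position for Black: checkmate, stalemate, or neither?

Black to move; black king on c1.
In check: yes, from the white knight on d3.
King squares — b1: attacked by Nd2; d1: attacked by Bb3; b2: attacked by Nd3; c2: attacked by Bb3; d2: attacked by Be3.
Legal moves for Black: none.
In check with no legal moves → checkmate.

checkmate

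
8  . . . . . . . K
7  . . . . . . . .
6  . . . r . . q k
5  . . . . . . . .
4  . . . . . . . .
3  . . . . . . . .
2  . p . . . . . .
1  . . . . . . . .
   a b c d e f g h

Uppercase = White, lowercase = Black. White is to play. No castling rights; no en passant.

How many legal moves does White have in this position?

0

White to move; king on h8.
In check: no.
Legal moves: none.
Count: 0.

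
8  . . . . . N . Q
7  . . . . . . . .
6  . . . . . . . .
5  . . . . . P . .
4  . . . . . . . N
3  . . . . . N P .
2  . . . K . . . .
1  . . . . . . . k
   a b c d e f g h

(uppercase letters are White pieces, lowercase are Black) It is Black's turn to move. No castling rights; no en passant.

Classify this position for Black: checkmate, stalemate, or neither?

stalemate

Black to move; black king on h1.
In check: no.
King squares — g1: attacked by Nf3; g2: attacked by Nh4; h2: attacked by Nf3.
Legal moves for Black: none.
Not in check and no legal moves → stalemate.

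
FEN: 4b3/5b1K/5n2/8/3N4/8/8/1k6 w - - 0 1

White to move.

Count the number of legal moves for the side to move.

White to move; king on h7.
In check: yes, from the black knight on f6.
Legal moves: Kh8, Kg7, Kh6.
Count: 3.

3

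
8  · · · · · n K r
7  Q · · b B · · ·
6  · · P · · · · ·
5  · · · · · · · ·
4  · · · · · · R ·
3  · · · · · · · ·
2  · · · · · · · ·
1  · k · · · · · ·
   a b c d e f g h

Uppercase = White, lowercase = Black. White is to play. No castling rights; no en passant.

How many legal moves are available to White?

White to move; king on g8.
In check: yes, from the black rook on h8.
Legal moves: Kxh8, Kg7, Kf7.
Count: 3.

3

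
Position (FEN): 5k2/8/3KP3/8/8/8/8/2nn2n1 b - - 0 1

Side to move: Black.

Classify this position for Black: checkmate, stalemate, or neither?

neither

Black to move; black king on f8.
In check: no.
Legal moves for Black: Kg8, Ke8, Kg7, Nh3, Nf3, Nge2, Ne3, Nc3, Nf2, Nb2, Nd3, Nb3, Nce2, Na2.
Black has 14 legal moves and is not in check → neither.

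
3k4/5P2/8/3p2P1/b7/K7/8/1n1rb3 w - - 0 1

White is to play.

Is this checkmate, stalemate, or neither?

White to move; white king on a3.
In check: yes, from the black knight on b1.
King squares — a2: available; b2: available; b3: attacked by Ba4; a4: available; b4: attacked by Be1.
Legal moves for White: Kxa4, Kb2, Ka2.
White is in check but has 3 legal moves → neither.

neither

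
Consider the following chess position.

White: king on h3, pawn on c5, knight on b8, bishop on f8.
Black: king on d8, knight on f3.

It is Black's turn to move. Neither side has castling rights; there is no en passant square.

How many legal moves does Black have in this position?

Black to move; king on d8.
In check: no.
Legal moves: Ke8, Kc8, Kc7, Ng5+, Ne5, Nh4, Nd4, Nh2, Nd2, Ng1+, Ne1.
Count: 11.

11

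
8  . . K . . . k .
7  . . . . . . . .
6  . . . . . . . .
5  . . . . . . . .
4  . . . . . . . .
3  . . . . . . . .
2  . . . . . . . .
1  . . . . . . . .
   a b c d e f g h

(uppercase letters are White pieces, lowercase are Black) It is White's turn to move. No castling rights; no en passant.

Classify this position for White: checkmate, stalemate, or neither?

neither

White to move; white king on c8.
In check: no.
Legal moves for White: Kd8, Kb8, Kd7, Kc7, Kb7.
White has 5 legal moves and is not in check → neither.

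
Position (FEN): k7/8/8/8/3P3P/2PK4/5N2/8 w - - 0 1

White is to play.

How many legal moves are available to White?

White to move; king on d3.
In check: no.
Legal moves: Ke4, Kc4, Ke3, Ke2, Kd2, Kc2, Ng4, Ne4, Nh3, Nh1, Nd1, h5, d5, c4.
Count: 14.

14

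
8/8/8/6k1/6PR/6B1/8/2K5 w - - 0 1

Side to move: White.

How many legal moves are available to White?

20

White to move; king on c1.
In check: no.
Legal moves: Rh8, Rh7, Rh6, Rh5+, Rh3, Rh2, Rh1, Bb8, Bc7, Bd6, Be5, Bf4+, Bh2, Bf2, Be1, Kd2, Kc2, Kb2, Kd1, Kb1.
Count: 20.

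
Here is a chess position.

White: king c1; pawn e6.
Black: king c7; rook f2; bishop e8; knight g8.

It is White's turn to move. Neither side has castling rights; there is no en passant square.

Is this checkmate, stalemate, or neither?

neither

White to move; white king on c1.
In check: no.
Legal moves for White: Kd1, Kb1, e7.
White has 3 legal moves and is not in check → neither.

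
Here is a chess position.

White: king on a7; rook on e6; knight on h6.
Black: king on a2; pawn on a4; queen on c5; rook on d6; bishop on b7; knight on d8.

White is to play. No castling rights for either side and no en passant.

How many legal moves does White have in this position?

White to move; king on a7.
In check: yes, from the black queen on c5.
Legal moves: Kb8.
Count: 1.

1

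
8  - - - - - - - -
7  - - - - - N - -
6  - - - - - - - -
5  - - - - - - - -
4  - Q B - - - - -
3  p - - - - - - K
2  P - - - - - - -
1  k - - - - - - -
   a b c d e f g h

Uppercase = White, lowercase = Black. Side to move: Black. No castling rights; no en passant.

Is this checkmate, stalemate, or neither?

Black to move; black king on a1.
In check: no.
King squares — b1: attacked by Qb4; a2: attacked by Bc4; b2: attacked by Qb4.
Legal moves for Black: none.
Not in check and no legal moves → stalemate.

stalemate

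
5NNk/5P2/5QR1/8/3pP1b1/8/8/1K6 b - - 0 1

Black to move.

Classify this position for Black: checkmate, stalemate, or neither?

Black to move; black king on h8.
In check: yes, from the white queen on f6.
King squares — g7: attacked by Qf6; h7: attacked by Nf8; g8: attacked by Rg6.
Legal moves for Black: none.
In check with no legal moves → checkmate.

checkmate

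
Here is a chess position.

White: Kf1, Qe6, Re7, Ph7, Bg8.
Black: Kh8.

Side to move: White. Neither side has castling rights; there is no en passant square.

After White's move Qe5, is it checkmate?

After Qe5: black king on h8; in check: yes, from the white queen on e5.
King squares — g7: attacked by Qe5; h7: attacked by Re7; g8: attacked by Ph7.
Black has no legal moves → checkmate.

yes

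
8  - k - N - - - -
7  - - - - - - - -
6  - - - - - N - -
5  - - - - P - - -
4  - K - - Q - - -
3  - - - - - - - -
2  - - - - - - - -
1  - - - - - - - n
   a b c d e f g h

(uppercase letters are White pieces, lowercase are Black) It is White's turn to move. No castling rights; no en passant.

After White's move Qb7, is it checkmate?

After Qb7: black king on b8; in check: yes, from the white queen on b7.
King squares — a7: attacked by Qb7; b7: attacked by Nd8; c7: attacked by Qb7; a8: attacked by Qb7; c8: attacked by Qb7.
Black has no legal moves → checkmate.

yes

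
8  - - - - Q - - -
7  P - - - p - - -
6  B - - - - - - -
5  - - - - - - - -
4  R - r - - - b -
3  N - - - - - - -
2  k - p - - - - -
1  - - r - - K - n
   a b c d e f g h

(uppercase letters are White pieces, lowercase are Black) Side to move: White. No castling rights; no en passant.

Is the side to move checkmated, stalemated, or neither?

White to move; white king on f1.
In check: yes, from the black rook on c1.
King squares — e1: attacked by Rc1; g1: attacked by Rc1; e2: attacked by Bg4; f2: attacked by Nh1; g2: available.
Legal moves for White: Kg2.
White is in check but has 1 legal move → neither.

neither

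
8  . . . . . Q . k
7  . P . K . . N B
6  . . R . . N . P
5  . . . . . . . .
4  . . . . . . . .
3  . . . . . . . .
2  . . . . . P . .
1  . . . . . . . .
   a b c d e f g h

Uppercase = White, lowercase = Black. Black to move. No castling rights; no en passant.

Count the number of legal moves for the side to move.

0

Black to move; king on h8.
In check: yes, from the white queen on f8.
Legal moves: none.
Count: 0.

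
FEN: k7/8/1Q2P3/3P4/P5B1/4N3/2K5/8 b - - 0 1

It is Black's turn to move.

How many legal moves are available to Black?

0

Black to move; king on a8.
In check: no.
Legal moves: none.
Count: 0.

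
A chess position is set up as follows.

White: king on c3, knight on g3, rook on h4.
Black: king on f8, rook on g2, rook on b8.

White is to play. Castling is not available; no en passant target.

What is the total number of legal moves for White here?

23

White to move; king on c3.
In check: no.
Legal moves: Rh8+, Rh7, Rh6, Rh5, Rg4, Rf4+, Re4, Rd4, Rc4, Rb4, Ra4, Rh3, Rh2, Rh1, Nh5, Nf5, Ne4, Ne2, Nh1, Nf1, Kd4, Kc4, Kd3.
Count: 23.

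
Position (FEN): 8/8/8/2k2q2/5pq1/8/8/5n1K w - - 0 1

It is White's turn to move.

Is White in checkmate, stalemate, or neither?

stalemate

White to move; white king on h1.
In check: no.
King squares — g1: attacked by Qg4; g2: attacked by Qg4; h2: attacked by Nf1.
Legal moves for White: none.
Not in check and no legal moves → stalemate.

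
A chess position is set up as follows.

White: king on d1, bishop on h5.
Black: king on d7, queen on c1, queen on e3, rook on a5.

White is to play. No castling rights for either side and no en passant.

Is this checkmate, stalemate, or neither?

checkmate

White to move; white king on d1.
In check: yes, from the black queen on c1.
King squares — c1: attacked by Qe3; e1: attacked by Qc1; c2: attacked by Qc1; d2: attacked by Qc1; e2: attacked by Qe3.
Legal moves for White: none.
In check with no legal moves → checkmate.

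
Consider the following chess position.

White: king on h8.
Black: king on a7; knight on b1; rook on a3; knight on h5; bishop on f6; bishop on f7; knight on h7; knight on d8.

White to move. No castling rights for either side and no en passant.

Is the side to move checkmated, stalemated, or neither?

neither

White to move; white king on h8.
In check: yes, from the black bishop on f6.
King squares — g7: attacked by Nh5; h7: available; g8: attacked by Bf7.
Legal moves for White: Kxh7.
White is in check but has 1 legal move → neither.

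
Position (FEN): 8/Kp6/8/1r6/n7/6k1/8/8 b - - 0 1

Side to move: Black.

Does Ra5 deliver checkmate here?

After Ra5: white king on a7; in check: yes, from the black rook on a5.
White has 2 legal replies: Kb8, Kxb7.
In check but a legal move exists → not checkmate.

no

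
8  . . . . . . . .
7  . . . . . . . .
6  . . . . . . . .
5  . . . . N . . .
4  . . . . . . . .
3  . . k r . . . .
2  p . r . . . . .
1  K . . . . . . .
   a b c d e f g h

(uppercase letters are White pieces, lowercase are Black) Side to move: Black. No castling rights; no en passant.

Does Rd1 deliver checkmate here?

After Rd1: white king on a1; in check: yes, from the black rook on d1.
King squares — b1: attacked by Rd1; a2: attacked by Rc2; b2: attacked by Rc2.
White has no legal moves → checkmate.

yes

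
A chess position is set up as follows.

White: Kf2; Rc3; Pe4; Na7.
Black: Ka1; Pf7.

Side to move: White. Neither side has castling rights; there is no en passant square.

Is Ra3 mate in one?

After Ra3: black king on a1; in check: yes, from the white rook on a3.
Black has 2 legal replies: Kb2, Kb1.
In check but a legal move exists → not checkmate.

no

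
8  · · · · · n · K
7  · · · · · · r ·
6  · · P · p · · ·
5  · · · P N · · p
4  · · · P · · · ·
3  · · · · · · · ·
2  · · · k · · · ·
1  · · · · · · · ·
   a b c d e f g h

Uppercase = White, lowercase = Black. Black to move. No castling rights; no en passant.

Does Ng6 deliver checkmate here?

After Ng6: white king on h8; in check: yes, from the black knight on g6.
White has 2 legal replies: Kxg7, Nxg6.
In check but a legal move exists → not checkmate.

no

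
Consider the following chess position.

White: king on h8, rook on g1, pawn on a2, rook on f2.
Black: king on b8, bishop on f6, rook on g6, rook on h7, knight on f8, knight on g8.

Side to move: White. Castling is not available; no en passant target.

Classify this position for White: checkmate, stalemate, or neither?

White to move; white king on h8.
In check: yes, from the black bishop on f6 and the black rook on h7.
King squares — g7: attacked by Bf6; h7: attacked by Nf8; g8: attacked by Rg6.
Legal moves for White: none.
In check with no legal moves → checkmate.

checkmate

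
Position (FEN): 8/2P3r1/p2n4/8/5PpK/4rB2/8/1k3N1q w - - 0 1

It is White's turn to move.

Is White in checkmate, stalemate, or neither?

neither

White to move; white king on h4.
In check: yes, from the black queen on h1.
Legal moves for White: Kg3, Bxh1, Nh2.
White is in check but has 3 legal moves → neither.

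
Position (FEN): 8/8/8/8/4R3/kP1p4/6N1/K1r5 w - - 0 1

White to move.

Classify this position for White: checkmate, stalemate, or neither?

checkmate

White to move; white king on a1.
In check: yes, from the black rook on c1.
King squares — b1: attacked by Rc1; a2: attacked by Ka3; b2: attacked by Ka3.
Legal moves for White: none.
In check with no legal moves → checkmate.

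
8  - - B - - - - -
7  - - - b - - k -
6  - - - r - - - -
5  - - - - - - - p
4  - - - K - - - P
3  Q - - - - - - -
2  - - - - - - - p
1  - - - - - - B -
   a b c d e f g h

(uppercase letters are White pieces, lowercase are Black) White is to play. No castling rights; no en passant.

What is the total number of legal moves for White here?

White to move; king on d4.
In check: yes, from the black rook on d6.
Legal moves: Ke5, Kc5, Ke4, Kc4, Ke3, Kc3, Qxd6.
Count: 7.

7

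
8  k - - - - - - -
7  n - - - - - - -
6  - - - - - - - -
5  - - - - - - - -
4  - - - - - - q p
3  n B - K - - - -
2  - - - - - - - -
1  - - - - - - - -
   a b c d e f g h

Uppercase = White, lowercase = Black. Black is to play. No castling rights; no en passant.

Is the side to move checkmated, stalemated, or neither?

Black to move; black king on a8.
In check: no.
Legal moves for Black include: Kb8, Kb7, Nc8, Nc6, N7b5, Qg8, Qc8, Qg7, Qd7+, Qg6+, Qe6, Qh5, Qg5, Qf5+, Qf4, Qe4+, Qd4+, Qc4+, ... (list truncated; more exist).
Black has legal moves and is not in check → neither.

neither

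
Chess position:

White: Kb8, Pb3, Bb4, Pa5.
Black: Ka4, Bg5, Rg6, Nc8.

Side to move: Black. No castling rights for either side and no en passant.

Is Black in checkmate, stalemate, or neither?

neither

Black to move; black king on a4.
In check: yes, from the white pawn on b3.
Legal moves for Black: Kb5, Kxb4, Kxb3.
Black is in check but has 3 legal moves → neither.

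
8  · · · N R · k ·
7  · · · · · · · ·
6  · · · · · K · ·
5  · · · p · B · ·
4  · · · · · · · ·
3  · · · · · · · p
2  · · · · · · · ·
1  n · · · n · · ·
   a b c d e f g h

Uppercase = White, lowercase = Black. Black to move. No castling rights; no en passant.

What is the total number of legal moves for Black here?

0

Black to move; king on g8.
In check: yes, from the white rook on e8.
Legal moves: none.
Count: 0.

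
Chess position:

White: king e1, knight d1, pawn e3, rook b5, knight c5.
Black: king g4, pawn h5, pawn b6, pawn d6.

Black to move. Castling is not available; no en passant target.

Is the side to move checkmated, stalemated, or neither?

Black to move; black king on g4.
In check: no.
Legal moves for Black: Kg5, Kf5, Kh4, Kh3, Kg3, Kf3, dxc5, bxc5, d5, h4.
Black has 10 legal moves and is not in check → neither.

neither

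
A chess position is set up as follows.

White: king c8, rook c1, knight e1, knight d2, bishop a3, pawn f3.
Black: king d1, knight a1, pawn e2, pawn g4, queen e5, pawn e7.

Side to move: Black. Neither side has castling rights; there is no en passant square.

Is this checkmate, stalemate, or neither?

neither

Black to move; black king on d1.
In check: yes, from the white rook on c1.
King squares — c1: attacked by Ba3; e1: attacked by Rc1; c2: attacked by Rc1; d2: available; e2: own pawn.
Legal moves for Black: Kxd2.
Black is in check but has 1 legal move → neither.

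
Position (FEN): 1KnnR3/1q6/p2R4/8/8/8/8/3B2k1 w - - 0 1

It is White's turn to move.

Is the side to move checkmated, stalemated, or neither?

White to move; white king on b8.
In check: yes, from the black queen on b7.
King squares — a7: attacked by Qb7; b7: attacked by Nd8; c7: attacked by Qb7; a8: attacked by Qb7; c8: attacked by Qb7.
Legal moves for White: none.
In check with no legal moves → checkmate.

checkmate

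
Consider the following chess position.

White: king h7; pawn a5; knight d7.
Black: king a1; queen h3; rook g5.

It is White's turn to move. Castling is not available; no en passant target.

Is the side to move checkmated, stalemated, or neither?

checkmate

White to move; white king on h7.
In check: yes, from the black queen on h3.
King squares — g6: attacked by Rg5; h6: attacked by Qh3; g7: attacked by Rg5; g8: attacked by Rg5; h8: attacked by Qh3.
Legal moves for White: none.
In check with no legal moves → checkmate.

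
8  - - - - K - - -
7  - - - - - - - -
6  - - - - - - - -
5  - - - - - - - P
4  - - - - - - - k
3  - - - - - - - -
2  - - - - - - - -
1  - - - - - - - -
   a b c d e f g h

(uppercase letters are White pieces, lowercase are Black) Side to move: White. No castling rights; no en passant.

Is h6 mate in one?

After h6: black king on h4; in check: no.
Black is not in check, so this cannot be checkmate.

no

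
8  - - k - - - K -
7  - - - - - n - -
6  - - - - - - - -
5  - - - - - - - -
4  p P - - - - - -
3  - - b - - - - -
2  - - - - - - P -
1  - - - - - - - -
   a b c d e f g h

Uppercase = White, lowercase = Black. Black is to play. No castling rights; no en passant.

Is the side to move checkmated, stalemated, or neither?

neither

Black to move; black king on c8.
In check: no.
Legal moves for Black include: Kd8, Kb8, Kd7, Kc7, Kb7, Nh8, Nd8, Nh6+, Nd6, Ng5, Ne5, Bh8, Bg7, Bf6, Be5, Bd4, Bxb4, Bd2, ... (list truncated; more exist).
Black has legal moves and is not in check → neither.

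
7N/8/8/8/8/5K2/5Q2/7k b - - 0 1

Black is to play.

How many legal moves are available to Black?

Black to move; king on h1.
In check: no.
Legal moves: none.
Count: 0.

0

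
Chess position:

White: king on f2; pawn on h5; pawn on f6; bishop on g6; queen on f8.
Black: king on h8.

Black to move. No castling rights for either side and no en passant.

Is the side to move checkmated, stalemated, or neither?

Black to move; black king on h8.
In check: yes, from the white queen on f8.
King squares — g7: attacked by Pf6; h7: attacked by Bg6; g8: attacked by Qf8.
Legal moves for Black: none.
In check with no legal moves → checkmate.

checkmate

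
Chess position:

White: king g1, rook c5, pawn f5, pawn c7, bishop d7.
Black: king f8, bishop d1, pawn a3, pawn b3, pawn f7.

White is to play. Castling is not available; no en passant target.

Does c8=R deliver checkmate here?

After c8=R: black king on f8; in check: yes, from the white rook on c8.
Black has 2 legal replies: Kg7, Ke7.
In check but a legal move exists → not checkmate.

no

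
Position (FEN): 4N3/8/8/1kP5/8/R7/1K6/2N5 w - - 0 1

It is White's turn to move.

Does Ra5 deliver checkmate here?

no

After Ra5: black king on b5; in check: yes, from the white rook on a5.
Black has 4 legal replies: Kc6, Kxa5, Kc4, Kb4.
In check but a legal move exists → not checkmate.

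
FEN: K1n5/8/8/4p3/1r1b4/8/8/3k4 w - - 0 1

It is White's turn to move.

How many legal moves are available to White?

0

White to move; king on a8.
In check: no.
Legal moves: none.
Count: 0.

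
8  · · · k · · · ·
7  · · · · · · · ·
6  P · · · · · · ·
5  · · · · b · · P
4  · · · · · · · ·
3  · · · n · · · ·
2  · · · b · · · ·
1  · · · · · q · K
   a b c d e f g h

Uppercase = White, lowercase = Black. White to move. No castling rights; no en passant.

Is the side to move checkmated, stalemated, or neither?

White to move; white king on h1.
In check: yes, from the black queen on f1.
King squares — g1: attacked by Qf1; g2: attacked by Qf1; h2: attacked by Be5.
Legal moves for White: none.
In check with no legal moves → checkmate.

checkmate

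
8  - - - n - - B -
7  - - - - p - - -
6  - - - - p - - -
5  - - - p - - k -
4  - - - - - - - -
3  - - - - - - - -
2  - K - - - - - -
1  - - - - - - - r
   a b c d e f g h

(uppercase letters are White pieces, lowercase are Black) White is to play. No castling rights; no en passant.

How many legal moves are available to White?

8

White to move; king on b2.
In check: no.
Legal moves: Bh7, Bf7, Bxe6, Kc3, Kb3, Ka3, Kc2, Ka2.
Count: 8.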